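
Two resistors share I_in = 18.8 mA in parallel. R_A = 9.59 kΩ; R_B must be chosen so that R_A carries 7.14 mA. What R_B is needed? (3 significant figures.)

Two-branch current divider: I_A = I_in · R_B/(R_A + R_B).
With f = 0.3798, R_B = R_A · f/(1−f) = 9.59 × 0.6123 = 5.872 kΩ.

R_B ≈ 5.87 kΩ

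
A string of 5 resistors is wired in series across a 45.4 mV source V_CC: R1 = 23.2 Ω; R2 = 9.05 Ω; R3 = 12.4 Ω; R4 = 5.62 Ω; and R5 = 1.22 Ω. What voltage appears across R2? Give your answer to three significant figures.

V ≈ 7.98 mV

Series total: ΣR = 23.2 + 9.05 + 12.4 + 5.62 + 1.22 = 51.49 Ω.
Voltage divider: V = V_CC · (9.050 / 51.49) = 45.4 × 0.1758 = 7.980 mV.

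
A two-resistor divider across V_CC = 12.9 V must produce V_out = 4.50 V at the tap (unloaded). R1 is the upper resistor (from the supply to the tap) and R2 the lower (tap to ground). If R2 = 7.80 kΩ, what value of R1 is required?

V_out/V_CC = R2/(R1+R2) = 0.3488.
Rearranging, R1 = R2·(1−k)/k = 7.80 × 1.867 = 14.56 kΩ.

R1 ≈ 14.6 kΩ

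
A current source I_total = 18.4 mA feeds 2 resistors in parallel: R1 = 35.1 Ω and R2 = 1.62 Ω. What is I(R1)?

For two parallel branches, I_k = I_total · (other R)/(sum of R).
I(R1) = 18.4 × 1.62/(35.1 + 1.62) = 18.4 × 0.04412 = 0.8118 mA.

I ≈ 0.812 mA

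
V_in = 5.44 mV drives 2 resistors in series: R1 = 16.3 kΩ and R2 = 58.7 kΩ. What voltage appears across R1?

Series total: ΣR = 16.3 + 58.7 = 75.00 kΩ.
Voltage divider: V = V_in · (16.30 / 75.00) = 5.44 × 0.2173 = 1.182 mV.

V ≈ 1.18 mV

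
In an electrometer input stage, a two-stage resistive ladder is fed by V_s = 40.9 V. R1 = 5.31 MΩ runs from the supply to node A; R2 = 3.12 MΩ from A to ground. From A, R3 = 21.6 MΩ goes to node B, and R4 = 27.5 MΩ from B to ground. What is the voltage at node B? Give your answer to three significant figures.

The second stage (R3 + R4 = 49.10 MΩ) loads node A in parallel with R2.
Effective lower resistance at A: R2 ‖ 49.10 = 2.934 MΩ.
First divider: V_A = V_s · 2.934/(5.31 + 2.934) = 14.55 V.
Then the unloaded second divider: V_B = V_A × R4/(R3+R4) = 14.55 × 0.5601 = 8.152 V.

V_B ≈ 8.15 V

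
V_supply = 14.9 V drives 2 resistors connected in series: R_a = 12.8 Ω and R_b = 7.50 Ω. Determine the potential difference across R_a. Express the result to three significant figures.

V ≈ 9.40 V

Series total: ΣR = 12.8 + 7.50 = 20.30 Ω.
Voltage divider: V = V_supply · (12.80 / 20.30) = 14.9 × 0.6305 = 9.395 V.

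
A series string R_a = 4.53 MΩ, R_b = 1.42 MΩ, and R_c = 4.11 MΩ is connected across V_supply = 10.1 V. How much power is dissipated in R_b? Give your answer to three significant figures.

P ≈ 1.43 µW

Series current I = V_supply/ΣR = 10.1/10.06 = 1.004 µA.
P = I²R = 1.008 × 1.42 = 1.431 µW.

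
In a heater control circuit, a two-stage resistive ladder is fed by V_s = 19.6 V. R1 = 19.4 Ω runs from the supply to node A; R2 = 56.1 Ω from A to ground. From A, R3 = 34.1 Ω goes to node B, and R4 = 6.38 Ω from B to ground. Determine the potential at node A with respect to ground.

V_A ≈ 10.7 V

Looking into the second stage from A: R3 + R4 = 40.48 Ω appears in parallel with R2.
Effective lower resistance at A: R2 ‖ 40.48 = 23.51 Ω.
First divider: V_A = V_s · 23.51/(19.4 + 23.51) = 10.74 V.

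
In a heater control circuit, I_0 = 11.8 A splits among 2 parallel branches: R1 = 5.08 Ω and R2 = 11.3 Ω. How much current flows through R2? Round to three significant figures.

I ≈ 3.66 A

For two parallel branches, I_k = I_0 · (other R)/(sum of R).
I(R2) = 11.8 × 5.08/(5.08 + 11.3) = 11.8 × 0.3101 = 3.660 A.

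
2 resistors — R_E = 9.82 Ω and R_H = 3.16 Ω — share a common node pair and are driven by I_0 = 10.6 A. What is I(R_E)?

For two parallel branches, I_k = I_0 · (other R)/(sum of R).
So I = 10.6 × 3.16/12.98 = 2.581 A.

I ≈ 2.58 A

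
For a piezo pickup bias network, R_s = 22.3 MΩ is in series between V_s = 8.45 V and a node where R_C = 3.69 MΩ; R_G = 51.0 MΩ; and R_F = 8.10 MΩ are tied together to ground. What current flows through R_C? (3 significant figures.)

Parallel bank: R_p = 1/(1/3.69 + 1/51.0 + 1/8.10) = 2.415 MΩ.
V_A = 8.45 × 2.415/24.72 = 0.8257 V.
Branch current I = V_A/R_C = 0.8257/3.69 = 0.2238 µA.

I ≈ 0.224 µA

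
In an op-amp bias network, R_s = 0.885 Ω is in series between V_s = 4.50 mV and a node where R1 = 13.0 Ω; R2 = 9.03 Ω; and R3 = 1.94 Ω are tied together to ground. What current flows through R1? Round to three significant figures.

Equivalent of the parallel group: R_p = 1.422 Ω.
V_A = 4.50 × 1.422/2.307 = 2.774 mV.
Branch current I = V_A/R1 = 2.774/13.0 = 0.2134 mA.

I ≈ 0.213 mA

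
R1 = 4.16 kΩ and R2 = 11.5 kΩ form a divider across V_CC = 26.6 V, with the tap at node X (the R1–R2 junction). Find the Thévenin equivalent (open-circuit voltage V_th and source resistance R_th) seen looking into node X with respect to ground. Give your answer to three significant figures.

With X open, the divider is unloaded: V_th = 26.6 × 11.5/15.66 = 19.53 V.
With V_CC suppressed (replaced by a short), R_th = R1 ‖ R2 = (4.160 × 11.5)/(4.160 + 11.5) = 3.055 kΩ.

V_th ≈ 19.5 V, R_th ≈ 3.05 kΩ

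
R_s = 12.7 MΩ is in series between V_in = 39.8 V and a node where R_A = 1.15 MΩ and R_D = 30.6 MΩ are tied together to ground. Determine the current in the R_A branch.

Combine the parallel branches: R_p = (1/1.15 + 1/30.6)⁻¹ = 1.108 MΩ.
V_A by voltage divider: V_A = 39.8 × 1.108/(12.7 + 1.108) = 3.195 V.
Branch current I = V_A/R_A = 3.195/1.15 = 2.778 µA.
(Check via current divider: I_total = 2.882 µA; share G_k/ΣG = 0.9638 → same result.)

I ≈ 2.78 µA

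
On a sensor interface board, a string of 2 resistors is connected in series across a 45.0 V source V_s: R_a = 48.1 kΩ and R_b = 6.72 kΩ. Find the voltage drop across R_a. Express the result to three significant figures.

V ≈ 39.5 V

Series total: ΣR = 48.1 + 6.72 = 54.82 kΩ.
Voltage divider: V = V_s · (48.10 / 54.82) = 45.0 × 0.8774 = 39.48 V.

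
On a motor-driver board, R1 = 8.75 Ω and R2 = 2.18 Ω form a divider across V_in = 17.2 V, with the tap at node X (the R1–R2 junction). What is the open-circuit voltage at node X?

V_th ≈ 3.43 V

V_th is the unloaded tap voltage: V_in · R2/(R1+R2) = 17.2 × 0.1995 = 3.431 V.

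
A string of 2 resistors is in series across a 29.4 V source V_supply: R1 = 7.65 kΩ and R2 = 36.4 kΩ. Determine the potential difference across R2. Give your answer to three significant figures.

V ≈ 24.3 V

Total series resistance ΣR = 7.65 + 36.4 = 44.05 kΩ.
V = V_supply · R/ΣR = 29.4 × 0.8263 = 24.29 V.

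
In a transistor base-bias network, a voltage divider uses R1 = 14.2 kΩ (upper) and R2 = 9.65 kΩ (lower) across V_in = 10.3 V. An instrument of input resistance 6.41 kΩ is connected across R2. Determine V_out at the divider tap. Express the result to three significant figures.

V_out ≈ 2.20 V

First combine the lower leg with the load: R2 ‖ R_L = 3.852 kΩ.
Then V_out = V_in · R2'/(R1 + R2') = 10.3 × 3.852/18.05 = 2.198 V.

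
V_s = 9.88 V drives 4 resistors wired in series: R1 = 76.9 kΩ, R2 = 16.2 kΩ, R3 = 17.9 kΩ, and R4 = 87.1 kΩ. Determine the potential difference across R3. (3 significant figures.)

V ≈ 0.893 V

Total series resistance ΣR = 76.9 + 16.2 + 17.9 + 87.1 = 198.1 kΩ.
By the voltage-divider rule, V = 9.88 × 17.90/198.1 = 0.8927 V.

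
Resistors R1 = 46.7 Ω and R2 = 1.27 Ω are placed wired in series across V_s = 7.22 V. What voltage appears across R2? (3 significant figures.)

V ≈ 0.191 V

ΣR = 46.7 + 1.27 = 47.97 Ω.
V = V_s · R/ΣR = 7.22 × 0.02647 = 0.1911 V.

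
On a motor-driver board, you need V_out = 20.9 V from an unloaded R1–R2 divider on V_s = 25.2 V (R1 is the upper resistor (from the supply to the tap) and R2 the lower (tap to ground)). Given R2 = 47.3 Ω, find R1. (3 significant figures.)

R1 ≈ 9.73 Ω

V_out/V_s = R2/(R1+R2) = 0.8294.
R1 = R2·(1/k − 1) = 47.3 × 0.2057 = 9.732 Ω.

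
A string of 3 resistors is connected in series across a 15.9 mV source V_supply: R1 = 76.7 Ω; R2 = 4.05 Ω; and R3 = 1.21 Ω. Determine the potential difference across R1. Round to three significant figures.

V ≈ 14.9 mV

Total series resistance ΣR = 76.7 + 4.05 + 1.21 = 81.96 Ω.
Voltage divider: V = V_supply · (76.70 / 81.96) = 15.9 × 0.9358 = 14.88 mV.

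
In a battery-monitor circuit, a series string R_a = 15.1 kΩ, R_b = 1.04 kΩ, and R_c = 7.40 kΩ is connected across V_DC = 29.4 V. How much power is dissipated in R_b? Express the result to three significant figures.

P ≈ 1.62 mW

Series current I = V_DC/ΣR = 29.4/23.54 = 1.249 mA.
V(R_b) = I·R = 1.299 V; P = V·I = 1.299 × 1.249 = 1.622 mW.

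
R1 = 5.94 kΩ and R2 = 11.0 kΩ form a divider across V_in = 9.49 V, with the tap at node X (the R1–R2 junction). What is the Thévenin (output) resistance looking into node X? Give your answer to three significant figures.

Zeroing V_in shorts the top of R1 to ground, so R_th = R1 ‖ R2 = 3.857 kΩ.

R_th ≈ 3.86 kΩ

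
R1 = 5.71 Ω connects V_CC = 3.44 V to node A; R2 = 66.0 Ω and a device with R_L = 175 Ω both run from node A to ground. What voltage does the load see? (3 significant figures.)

V_out ≈ 3.07 V

R2 ‖ R_L = (66.0 × 175)/(66.0 + 175) = 47.93 Ω.
Voltage divider with the loaded lower leg: V_out = 3.44 × 47.93/(5.71 + 47.93) = 3.44 × 0.8935 = 3.074 V.
(Unloaded it would be 3.17 V; the load pulls it down.)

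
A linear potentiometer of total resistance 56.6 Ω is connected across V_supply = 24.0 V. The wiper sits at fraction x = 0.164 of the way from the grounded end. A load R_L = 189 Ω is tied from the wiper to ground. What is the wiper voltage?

Split the track: R_lower = x·R_p = 9.282 Ω, R_upper = (1−x)·R_p = 47.32 Ω.
(x·R_p) ‖ R_L = 8.848 Ω.
Then V_out = V_supply · 8.848/(47.32 + 8.848) = 3.781 V.

V_out ≈ 3.78 V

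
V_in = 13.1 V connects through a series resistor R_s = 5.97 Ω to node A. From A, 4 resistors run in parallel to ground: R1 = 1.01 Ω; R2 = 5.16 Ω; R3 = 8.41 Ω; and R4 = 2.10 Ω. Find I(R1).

I ≈ 1.12 A

Combine the parallel branches: R_p = (1/1.01 + 1/5.16 + 1/8.41 + 1/2.10)⁻¹ = 0.5621 Ω.
V_A = 13.1 × 0.5621/6.532 = 1.127 V.
Branch current I = V_A/R1 = 1.127/1.01 = 1.116 A.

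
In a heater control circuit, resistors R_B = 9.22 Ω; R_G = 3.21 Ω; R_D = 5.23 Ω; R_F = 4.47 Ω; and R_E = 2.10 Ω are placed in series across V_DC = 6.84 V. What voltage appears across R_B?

V ≈ 2.60 V

Series total: ΣR = 9.22 + 3.21 + 5.23 + 4.47 + 2.10 = 24.23 Ω.
Voltage divider: V = V_DC · (9.220 / 24.23) = 6.84 × 0.3805 = 2.603 V.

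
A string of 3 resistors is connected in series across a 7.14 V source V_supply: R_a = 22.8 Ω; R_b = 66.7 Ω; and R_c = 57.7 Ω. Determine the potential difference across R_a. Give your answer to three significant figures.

V ≈ 1.11 V

Total series resistance ΣR = 22.8 + 66.7 + 57.7 = 147.2 Ω.
Voltage divider: V = V_supply · (22.80 / 147.2) = 7.14 × 0.1549 = 1.106 V.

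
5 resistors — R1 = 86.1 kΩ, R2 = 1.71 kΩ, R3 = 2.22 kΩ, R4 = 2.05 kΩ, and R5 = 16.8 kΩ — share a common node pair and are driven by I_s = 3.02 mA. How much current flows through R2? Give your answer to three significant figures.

I ≈ 1.11 mA

Conductances: ΣG = 1/86.1 + 1/1.71 + 1/2.22 + 1/2.05 + 1/16.8 = 1.594 (1/kΩ).
Current divider: I(R2) = I_s · G_k/ΣG = 3.02 × (0.5848/1.594) = 3.02 × 0.3668 = 1.108 mA.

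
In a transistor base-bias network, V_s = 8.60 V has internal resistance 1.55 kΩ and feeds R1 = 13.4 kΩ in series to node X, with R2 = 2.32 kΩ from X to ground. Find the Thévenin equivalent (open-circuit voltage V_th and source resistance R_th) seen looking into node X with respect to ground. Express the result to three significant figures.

V_th ≈ 1.16 V, R_th ≈ 2.01 kΩ

R1' = 1.55 + 13.4 = 14.95 kΩ (source resistance + R1).
With X open, the divider is unloaded: V_th = 8.60 × 2.32/17.27 = 1.155 V.
With V_s suppressed (replaced by a short), R_th = R1' ‖ R2 = (14.95 × 2.32)/(14.95 + 2.32) = 2.008 kΩ.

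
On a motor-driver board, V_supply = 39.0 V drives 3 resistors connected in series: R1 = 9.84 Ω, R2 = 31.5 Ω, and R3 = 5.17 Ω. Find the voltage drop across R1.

ΣR = 9.84 + 31.5 + 5.17 = 46.51 Ω.
Voltage divider: V = V_supply · (9.840 / 46.51) = 39.0 × 0.2116 = 8.251 V.

V ≈ 8.25 V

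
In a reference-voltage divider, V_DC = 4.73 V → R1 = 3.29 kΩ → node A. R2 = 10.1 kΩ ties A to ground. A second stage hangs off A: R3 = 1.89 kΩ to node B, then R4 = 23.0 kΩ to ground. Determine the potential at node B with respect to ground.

V_B ≈ 3.00 V

Node A sees R2 in parallel with the series input of stage 2, R3 + R4 = 24.89 kΩ.
R2 ‖ (R3+R4) = 7.185 kΩ.
V_A = 4.73 × 7.185/(3.29 + 7.185) = 3.244 V.
Then the unloaded second divider: V_B = V_A × R4/(R3+R4) = 3.244 × 0.9241 = 2.998 V.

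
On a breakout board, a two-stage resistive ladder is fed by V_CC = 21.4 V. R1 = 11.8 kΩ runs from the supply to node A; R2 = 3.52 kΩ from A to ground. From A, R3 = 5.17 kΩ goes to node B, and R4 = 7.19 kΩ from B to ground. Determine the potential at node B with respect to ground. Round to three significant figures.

Node A sees R2 in parallel with the series input of stage 2, R3 + R4 = 12.36 kΩ.
Effective lower resistance at A: R2 ‖ 12.36 = 2.740 kΩ.
First divider: V_A = V_CC · 2.740/(11.8 + 2.740) = 4.032 V.
Then the unloaded second divider: V_B = V_A × R4/(R3+R4) = 4.032 × 0.5817 = 2.346 V.

V_B ≈ 2.35 V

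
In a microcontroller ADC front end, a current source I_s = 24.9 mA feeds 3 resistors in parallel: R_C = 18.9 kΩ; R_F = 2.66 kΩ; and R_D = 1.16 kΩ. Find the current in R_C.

I ≈ 1.02 mA

Total conductance ΣG = 1/18.9 + 1/2.66 + 1/1.16 = 1.291 (units of 1/kΩ).
By the current-divider rule, I = I_s · G_k/ΣG = 24.9 × 0.04099 = 1.021 mA.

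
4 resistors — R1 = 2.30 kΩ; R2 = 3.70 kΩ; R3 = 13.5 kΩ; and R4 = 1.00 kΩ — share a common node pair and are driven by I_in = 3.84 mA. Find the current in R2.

Total conductance ΣG = 1/2.30 + 1/3.70 + 1/13.5 + 1/1.00 = 1.779 (units of 1/kΩ).
R2 takes the fraction G_k/ΣG = 0.2703/1.779 = 0.1519, so I = 3.84 × 0.1519 = 0.5833 mA.

I ≈ 0.583 mA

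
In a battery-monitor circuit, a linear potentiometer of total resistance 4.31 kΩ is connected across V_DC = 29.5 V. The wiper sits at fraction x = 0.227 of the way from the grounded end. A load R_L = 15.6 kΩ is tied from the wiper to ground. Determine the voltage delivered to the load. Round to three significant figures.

V_out ≈ 6.39 V

Lower segment x·R_p = 0.9784 kΩ; upper segment (1−x)·R_p = 3.332 kΩ.
R_L loads the lower segment: effective lower R = 0.9206 kΩ.
Loaded-divider output: V_out = 29.5 × 0.2165 = 6.387 V.
(Unloaded: V_out = x·V_DC = 6.70 V.)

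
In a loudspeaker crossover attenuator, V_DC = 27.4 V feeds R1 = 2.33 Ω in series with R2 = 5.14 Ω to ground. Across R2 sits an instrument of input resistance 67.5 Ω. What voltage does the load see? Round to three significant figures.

V_out ≈ 18.4 V

The load sits in parallel with R2, giving an effective lower resistance R2' = R2·R_L/(R2+R_L) = 4.776 Ω.
Then V_out = V_DC · R2'/(R1 + R2') = 27.4 × 4.776/7.106 = 18.42 V.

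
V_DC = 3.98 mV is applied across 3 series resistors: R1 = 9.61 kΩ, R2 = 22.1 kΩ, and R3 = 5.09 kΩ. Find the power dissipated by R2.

P ≈ 0.259 nW

Series current I = V_DC/ΣR = 3.98/36.80 = 0.1082 µA.
V(R2) = I·R = 2.390 mV; P = V·I = 2.390 × 0.1082 = 0.2585 nW.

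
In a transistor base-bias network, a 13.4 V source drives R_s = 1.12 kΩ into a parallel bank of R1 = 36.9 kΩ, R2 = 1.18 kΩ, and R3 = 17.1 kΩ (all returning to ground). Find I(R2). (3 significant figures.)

Parallel bank: R_p = 1/(1/36.9 + 1/1.18 + 1/17.1) = 1.072 kΩ.
V_A by voltage divider: V_A = 13.4 × 1.072/(1.12 + 1.072) = 6.553 V.
I(R2) = V_A / R2 = 6.553/1.18 = 5.553 mA.

I ≈ 5.55 mA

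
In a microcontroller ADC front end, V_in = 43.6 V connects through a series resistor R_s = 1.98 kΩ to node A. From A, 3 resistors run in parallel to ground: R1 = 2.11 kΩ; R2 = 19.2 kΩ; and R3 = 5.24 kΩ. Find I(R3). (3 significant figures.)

Equivalent of the parallel group: R_p = 1.395 kΩ.
V_A = 43.6 × 1.395/3.375 = 18.02 V.
I(R3) = V_A / R3 = 18.02/5.24 = 3.439 mA.

I ≈ 3.44 mA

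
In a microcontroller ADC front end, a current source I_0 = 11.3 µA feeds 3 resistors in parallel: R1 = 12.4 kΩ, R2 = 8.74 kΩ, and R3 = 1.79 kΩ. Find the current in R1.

I ≈ 1.21 µA

Conductances: ΣG = 1/12.4 + 1/8.74 + 1/1.79 = 0.7537 (1/kΩ).
R1 takes the fraction G_k/ΣG = 0.08065/0.7537 = 0.1070, so I = 11.3 × 0.1070 = 1.209 µA.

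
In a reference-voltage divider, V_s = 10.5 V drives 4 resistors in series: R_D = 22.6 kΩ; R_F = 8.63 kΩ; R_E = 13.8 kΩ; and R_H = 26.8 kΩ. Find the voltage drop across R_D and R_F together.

Total series resistance ΣR = 22.6 + 8.63 + 13.8 + 26.8 = 71.83 kΩ.
R_{R_D..R_F} = 22.6 + 8.63 = 31.23 kΩ.
By the voltage-divider rule, V = 10.5 × 31.23/71.83 = 4.565 V.

V ≈ 4.57 V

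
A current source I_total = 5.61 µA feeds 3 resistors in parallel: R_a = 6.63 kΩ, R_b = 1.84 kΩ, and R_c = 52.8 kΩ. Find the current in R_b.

I ≈ 4.27 µA

Total conductance ΣG = 1/6.63 + 1/1.84 + 1/52.8 = 0.7132 (units of 1/kΩ).
R_b takes the fraction G_k/ΣG = 0.5435/0.7132 = 0.7620, so I = 5.61 × 0.7620 = 4.275 µA.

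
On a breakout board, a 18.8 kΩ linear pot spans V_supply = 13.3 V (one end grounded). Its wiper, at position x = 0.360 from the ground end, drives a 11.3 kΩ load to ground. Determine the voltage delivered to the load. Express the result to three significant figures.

V_out ≈ 3.46 V

Split the track: R_lower = x·R_p = 6.768 kΩ, R_upper = (1−x)·R_p = 12.03 kΩ.
Lower segment in parallel with the load: 6.768 ‖ 11.3 = 4.233 kΩ.
Then V_out = V_supply · 4.233/(12.03 + 4.233) = 3.461 V.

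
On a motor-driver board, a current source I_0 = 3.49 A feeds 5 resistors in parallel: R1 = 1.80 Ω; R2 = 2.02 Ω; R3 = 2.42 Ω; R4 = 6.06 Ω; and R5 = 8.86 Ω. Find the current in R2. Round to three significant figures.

I ≈ 0.992 A

Total conductance ΣG = 1/1.80 + 1/2.02 + 1/2.42 + 1/6.06 + 1/8.86 = 1.742 (units of 1/Ω).
Current divider: I(R2) = I_0 · G_k/ΣG = 3.49 × (0.4950/1.742) = 3.49 × 0.2842 = 0.9920 A.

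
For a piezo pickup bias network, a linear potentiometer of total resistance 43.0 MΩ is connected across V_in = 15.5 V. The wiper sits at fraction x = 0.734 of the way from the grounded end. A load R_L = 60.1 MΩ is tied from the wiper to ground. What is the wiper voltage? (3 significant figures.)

Split the track: R_lower = x·R_p = 31.56 MΩ, R_upper = (1−x)·R_p = 11.44 MΩ.
R_L loads the lower segment: effective lower R = 20.69 MΩ.
V_out = 15.5 × 20.69/(11.44 + 20.69) = 9.983 V.
(Unloaded: V_out = x·V_in = 11.4 V.)

V_out ≈ 9.98 V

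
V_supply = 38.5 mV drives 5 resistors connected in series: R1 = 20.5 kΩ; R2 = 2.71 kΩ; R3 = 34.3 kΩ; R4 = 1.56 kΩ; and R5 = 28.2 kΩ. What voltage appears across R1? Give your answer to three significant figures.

V ≈ 9.04 mV

ΣR = 20.5 + 2.71 + 34.3 + 1.56 + 28.2 = 87.27 kΩ.
Voltage divider: V = V_supply · (20.50 / 87.27) = 38.5 × 0.2349 = 9.044 mV.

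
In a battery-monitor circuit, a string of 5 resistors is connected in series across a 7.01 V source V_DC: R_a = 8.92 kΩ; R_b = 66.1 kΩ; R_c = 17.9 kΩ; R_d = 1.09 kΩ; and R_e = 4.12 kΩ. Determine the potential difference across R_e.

V ≈ 0.294 V

Series total: ΣR = 8.92 + 66.1 + 17.9 + 1.09 + 4.12 = 98.13 kΩ.
V = V_DC · R/ΣR = 7.01 × 0.04199 = 0.2943 V.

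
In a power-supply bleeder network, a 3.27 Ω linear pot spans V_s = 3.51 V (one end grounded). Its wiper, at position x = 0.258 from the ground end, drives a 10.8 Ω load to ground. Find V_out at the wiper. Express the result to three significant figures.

Split the track: R_lower = x·R_p = 0.8437 Ω, R_upper = (1−x)·R_p = 2.426 Ω.
Lower segment in parallel with the load: 0.8437 ‖ 10.8 = 0.7825 Ω.
Loaded-divider output: V_out = 3.51 × 0.2439 = 0.8560 V.

V_out ≈ 0.856 V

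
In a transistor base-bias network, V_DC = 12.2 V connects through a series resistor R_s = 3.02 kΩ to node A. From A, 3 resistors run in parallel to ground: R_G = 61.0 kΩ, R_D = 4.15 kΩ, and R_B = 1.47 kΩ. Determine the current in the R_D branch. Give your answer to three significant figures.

Combine the parallel branches: R_p = (1/61.0 + 1/4.15 + 1/1.47)⁻¹ = 1.067 kΩ.
Node voltage V_A = V_DC · R_p/(R_s + R_p) = 12.2 × 0.2610 = 3.184 V.
I(R_D) = V_A / R_D = 3.184/4.15 = 0.7672 mA.

I ≈ 0.767 mA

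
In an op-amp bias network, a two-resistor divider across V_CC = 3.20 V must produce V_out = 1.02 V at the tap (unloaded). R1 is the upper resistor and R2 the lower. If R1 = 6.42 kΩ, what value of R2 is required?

Required fraction k = V_out/V_CC = 0.3187.
So R2 = R1 · V_out/(V_CC − V_out) = 6.42 × 1.02/(3.20 − 1.02) = 6.42 × 0.4679 = 3.004 kΩ.

R2 ≈ 3.00 kΩ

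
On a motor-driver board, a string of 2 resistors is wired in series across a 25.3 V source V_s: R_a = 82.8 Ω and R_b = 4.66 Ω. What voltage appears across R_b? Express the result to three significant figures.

ΣR = 82.8 + 4.66 = 87.46 Ω.
Voltage divider: V = V_s · (4.660 / 87.46) = 25.3 × 0.05328 = 1.348 V.

V ≈ 1.35 V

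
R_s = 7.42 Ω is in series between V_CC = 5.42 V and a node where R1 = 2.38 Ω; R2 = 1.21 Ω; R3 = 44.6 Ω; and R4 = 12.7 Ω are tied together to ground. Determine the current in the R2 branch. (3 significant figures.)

Combine the parallel branches: R_p = (1/2.38 + 1/1.21 + 1/44.6 + 1/12.7)⁻¹ = 0.7420 Ω.
Node voltage V_A = V_CC · R_p/(R_s + R_p) = 5.42 × 0.09090 = 0.4927 V.
Branch current I = V_A/R2 = 0.4927/1.21 = 0.4072 A.

I ≈ 0.407 A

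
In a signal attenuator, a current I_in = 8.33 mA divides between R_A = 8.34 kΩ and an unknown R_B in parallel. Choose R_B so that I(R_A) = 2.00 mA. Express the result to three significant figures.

R_B ≈ 2.64 kΩ

In a two-way split, I_A/I_in = R_B/(R_A + R_B).
With f = 0.2401, R_B = R_A · f/(1−f) = 8.34 × 0.3160 = 2.635 kΩ.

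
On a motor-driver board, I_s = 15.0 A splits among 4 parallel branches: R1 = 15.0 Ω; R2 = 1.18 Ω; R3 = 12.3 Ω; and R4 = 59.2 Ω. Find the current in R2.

I ≈ 12.6 A

Total conductance ΣG = 1/15.0 + 1/1.18 + 1/12.3 + 1/59.2 = 1.012 (units of 1/Ω).
Current divider: I(R2) = I_s · G_k/ΣG = 15.0 × (0.8475/1.012) = 15.0 × 0.8371 = 12.56 A.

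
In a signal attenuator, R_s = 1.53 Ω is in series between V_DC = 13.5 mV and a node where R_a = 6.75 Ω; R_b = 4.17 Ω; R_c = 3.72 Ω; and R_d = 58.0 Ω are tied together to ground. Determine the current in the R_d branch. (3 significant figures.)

Combine the parallel branches: R_p = (1/6.75 + 1/4.17 + 1/3.72 + 1/58.0)⁻¹ = 1.484 Ω.
Node voltage V_A = V_DC · R_p/(R_s + R_p) = 13.5 × 0.4923 = 6.646 mV.
I(R_d) = V_A / R_d = 6.646/58.0 = 0.1146 mA.

I ≈ 0.115 mA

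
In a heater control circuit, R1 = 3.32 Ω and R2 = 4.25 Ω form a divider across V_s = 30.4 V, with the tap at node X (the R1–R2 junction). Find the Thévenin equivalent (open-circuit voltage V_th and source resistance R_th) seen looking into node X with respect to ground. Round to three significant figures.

V_th ≈ 17.1 V, R_th ≈ 1.86 Ω

Open-circuit (no load on X): V_th = V_s · R2/(R1 + R2) = 30.4 × 4.25/(3.320 + 4.25) = 17.07 V.
With V_s suppressed (replaced by a short), R_th = R1 ‖ R2 = (3.320 × 4.25)/(3.320 + 4.25) = 1.864 Ω.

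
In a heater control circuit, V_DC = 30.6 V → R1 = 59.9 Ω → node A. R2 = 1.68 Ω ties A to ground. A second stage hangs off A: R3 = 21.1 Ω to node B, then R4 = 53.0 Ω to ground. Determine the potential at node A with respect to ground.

V_A ≈ 0.817 V

The second stage (R3 + R4 = 74.10 Ω) loads node A in parallel with R2.
Effective lower resistance at A: R2 ‖ 74.10 = 1.643 Ω.
First divider: V_A = V_DC · 1.643/(59.9 + 1.643) = 0.8168 V.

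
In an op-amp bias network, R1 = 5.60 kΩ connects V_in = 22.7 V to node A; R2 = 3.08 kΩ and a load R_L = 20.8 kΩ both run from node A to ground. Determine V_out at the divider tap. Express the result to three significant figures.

V_out ≈ 7.35 V

The load sits in parallel with R2, giving an effective lower resistance R2' = R2·R_L/(R2+R_L) = 2.683 kΩ.
Voltage divider with the loaded lower leg: V_out = 22.7 × 2.683/(5.60 + 2.683) = 22.7 × 0.3239 = 7.352 V.
(Unloaded it would be 8.05 V; the load pulls it down.)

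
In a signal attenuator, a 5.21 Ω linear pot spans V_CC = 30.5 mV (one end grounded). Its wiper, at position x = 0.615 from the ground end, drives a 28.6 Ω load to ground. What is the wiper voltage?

Split the track: R_lower = x·R_p = 3.204 Ω, R_upper = (1−x)·R_p = 2.006 Ω.
(x·R_p) ‖ R_L = 2.881 Ω.
Loaded-divider output: V_out = 30.5 × 0.5896 = 17.98 mV.

V_out ≈ 18.0 mV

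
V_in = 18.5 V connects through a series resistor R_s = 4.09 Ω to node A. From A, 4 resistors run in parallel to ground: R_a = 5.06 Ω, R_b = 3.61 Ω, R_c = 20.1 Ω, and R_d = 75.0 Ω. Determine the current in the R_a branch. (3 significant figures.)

I ≈ 1.14 A

Combine the parallel branches: R_p = (1/5.06 + 1/3.61 + 1/20.1 + 1/75.0)⁻¹ = 1.860 Ω.
V_A by voltage divider: V_A = 18.5 × 1.860/(4.09 + 1.860) = 5.783 V.
Branch current I = V_A/R_a = 5.783/5.06 = 1.143 A.
(Check via current divider: I_total = 3.109 A; share G_k/ΣG = 0.3675 → same result.)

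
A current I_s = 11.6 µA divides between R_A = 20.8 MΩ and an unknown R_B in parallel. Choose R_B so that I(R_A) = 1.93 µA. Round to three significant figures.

R_B ≈ 4.15 MΩ

Two-branch current divider: I_A = I_s · R_B/(R_A + R_B).
1.93/11.6 = R_B/(R_A + R_B) → R_B = R_A · (0.1664)/(1 − 0.1664) = 20.8 × 0.1996 = 4.151 MΩ.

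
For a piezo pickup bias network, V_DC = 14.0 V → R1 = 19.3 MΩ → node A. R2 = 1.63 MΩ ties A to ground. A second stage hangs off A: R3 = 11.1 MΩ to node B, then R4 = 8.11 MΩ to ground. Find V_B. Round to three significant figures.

V_B ≈ 0.427 V

Looking into the second stage from A: R3 + R4 = 19.21 MΩ appears in parallel with R2.
Effective lower resistance at A: R2 ‖ 19.21 = 1.503 MΩ.
So V_A = 14.0 × 0.07223 = 1.011 V.
Stage 2 is unloaded, so V_B = V_A · R4/(R3+R4) = 1.011 × 8.11/19.21 = 0.4269 V.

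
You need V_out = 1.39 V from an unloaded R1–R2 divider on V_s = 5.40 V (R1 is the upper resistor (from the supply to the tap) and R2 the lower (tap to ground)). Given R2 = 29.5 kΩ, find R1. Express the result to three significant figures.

R1 ≈ 85.1 kΩ

The divider ratio is R2/(R1+R2) = 1.39/5.40 = 0.2574.
So R1 = R2 · (V_s/V_out − 1) = 29.5 × (5.40/1.39 − 1) = 29.5 × 2.885 = 85.10 kΩ.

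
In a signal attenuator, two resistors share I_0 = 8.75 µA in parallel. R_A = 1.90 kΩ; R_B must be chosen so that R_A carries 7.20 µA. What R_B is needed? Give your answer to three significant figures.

Two-branch current divider: I_A = I_0 · R_B/(R_A + R_B).
7.20/8.75 = R_B/(R_A + R_B) → R_B = R_A · (0.8229)/(1 − 0.8229) = 1.90 × 4.645 = 8.826 kΩ.

R_B ≈ 8.83 kΩ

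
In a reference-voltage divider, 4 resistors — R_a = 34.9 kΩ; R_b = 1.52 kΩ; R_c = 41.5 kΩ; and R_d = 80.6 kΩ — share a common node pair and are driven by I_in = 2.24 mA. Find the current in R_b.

I ≈ 2.04 mA

Total conductance ΣG = 1/34.9 + 1/1.52 + 1/41.5 + 1/80.6 = 0.7231 (units of 1/kΩ).
Current divider: I(R_b) = I_in · G_k/ΣG = 2.24 × (0.6579/0.7231) = 2.24 × 0.9099 = 2.038 mA.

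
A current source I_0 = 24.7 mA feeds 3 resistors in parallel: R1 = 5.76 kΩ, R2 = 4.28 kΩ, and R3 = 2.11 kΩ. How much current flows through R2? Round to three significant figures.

I ≈ 6.55 mA

Conductances: ΣG = 1/5.76 + 1/4.28 + 1/2.11 = 0.8812 (1/kΩ).
Current divider: I(R2) = I_0 · G_k/ΣG = 24.7 × (0.2336/0.8812) = 24.7 × 0.2651 = 6.549 mA.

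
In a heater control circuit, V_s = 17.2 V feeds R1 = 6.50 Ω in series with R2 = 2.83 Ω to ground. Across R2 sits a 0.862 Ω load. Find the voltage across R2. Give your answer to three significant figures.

V_out ≈ 1.59 V

R2 ‖ R_L = (2.83 × 0.862)/(2.83 + 0.862) = 0.6607 Ω.
Voltage divider with the loaded lower leg: V_out = 17.2 × 0.6607/(6.50 + 0.6607) = 17.2 × 0.09227 = 1.587 V.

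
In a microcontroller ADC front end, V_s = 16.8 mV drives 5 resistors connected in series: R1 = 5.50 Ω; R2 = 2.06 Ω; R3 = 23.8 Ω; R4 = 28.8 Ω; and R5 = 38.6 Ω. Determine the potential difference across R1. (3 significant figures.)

Total series resistance ΣR = 5.50 + 2.06 + 23.8 + 28.8 + 38.6 = 98.76 Ω.
Voltage divider: V = V_s · (5.500 / 98.76) = 16.8 × 0.05569 = 0.9356 mV.

V ≈ 0.936 mV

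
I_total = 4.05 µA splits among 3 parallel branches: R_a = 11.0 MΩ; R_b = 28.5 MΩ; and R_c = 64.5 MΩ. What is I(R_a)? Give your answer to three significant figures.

I ≈ 2.60 µA

Total conductance ΣG = 1/11.0 + 1/28.5 + 1/64.5 = 0.1415 (units of 1/MΩ).
Current divider: I(R_a) = I_total · G_k/ΣG = 4.05 × (0.09091/0.1415) = 4.05 × 0.6425 = 2.602 µA.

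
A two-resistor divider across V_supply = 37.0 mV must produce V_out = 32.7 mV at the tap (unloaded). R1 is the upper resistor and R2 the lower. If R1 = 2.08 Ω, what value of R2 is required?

R2 ≈ 15.8 Ω

Required fraction k = V_out/V_supply = 0.8838.
So R2 = R1 · V_out/(V_supply − V_out) = 2.08 × 32.7/(37.0 − 32.7) = 2.08 × 7.605 = 15.82 Ω.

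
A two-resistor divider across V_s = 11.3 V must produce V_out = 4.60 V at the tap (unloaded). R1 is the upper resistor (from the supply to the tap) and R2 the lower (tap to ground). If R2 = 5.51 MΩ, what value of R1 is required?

The divider ratio is R2/(R1+R2) = 4.60/11.3 = 0.4071.
Rearranging, R1 = R2·(1−k)/k = 5.51 × 1.457 = 8.025 MΩ.

R1 ≈ 8.03 MΩ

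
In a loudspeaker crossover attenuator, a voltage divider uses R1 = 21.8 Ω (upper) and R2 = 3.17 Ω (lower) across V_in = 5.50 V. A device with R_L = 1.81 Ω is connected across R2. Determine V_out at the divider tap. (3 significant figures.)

First combine the lower leg with the load: R2 ‖ R_L = 1.152 Ω.
Voltage divider with the loaded lower leg: V_out = 5.50 × 1.152/(21.8 + 1.152) = 5.50 × 0.05020 = 0.2761 V.

V_out ≈ 0.276 V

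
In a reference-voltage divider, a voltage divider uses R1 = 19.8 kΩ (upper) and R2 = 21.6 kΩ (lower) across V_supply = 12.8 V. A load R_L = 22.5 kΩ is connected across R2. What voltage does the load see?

V_out ≈ 4.58 V

First combine the lower leg with the load: R2 ‖ R_L = 11.02 kΩ.
Voltage divider with the loaded lower leg: V_out = 12.8 × 11.02/(19.8 + 11.02) = 12.8 × 0.3576 = 4.577 V.
(Unloaded it would be 6.68 V; the load pulls it down.)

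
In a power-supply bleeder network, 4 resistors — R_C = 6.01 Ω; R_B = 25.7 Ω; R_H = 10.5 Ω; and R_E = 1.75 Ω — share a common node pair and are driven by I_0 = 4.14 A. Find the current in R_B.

I ≈ 0.185 A

ΣG = 1/6.01 + 1/25.7 + 1/10.5 + 1/1.75 = 0.8720.
Current divider: I(R_B) = I_0 · G_k/ΣG = 4.14 × (0.03891/0.8720) = 4.14 × 0.04462 = 0.1847 A.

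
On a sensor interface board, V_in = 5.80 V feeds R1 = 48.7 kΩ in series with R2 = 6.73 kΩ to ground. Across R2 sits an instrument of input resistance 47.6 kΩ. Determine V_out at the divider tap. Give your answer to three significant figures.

V_out ≈ 0.626 V

The load sits in parallel with R2, giving an effective lower resistance R2' = R2·R_L/(R2+R_L) = 5.896 kΩ.
Voltage divider with the loaded lower leg: V_out = 5.80 × 5.896/(48.7 + 5.896) = 5.80 × 0.1080 = 0.6264 V.
(Unloaded it would be 0.704 V; the load pulls it down.)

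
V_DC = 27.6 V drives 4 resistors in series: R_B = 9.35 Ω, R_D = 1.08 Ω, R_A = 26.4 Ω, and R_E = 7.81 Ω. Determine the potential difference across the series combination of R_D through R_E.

V ≈ 21.8 V

ΣR = 9.35 + 1.08 + 26.4 + 7.81 = 44.64 Ω.
R_{R_D..R_E} = 1.08 + 26.4 + 7.81 = 35.29 Ω.
V = V_DC · R/ΣR = 27.6 × 0.7905 = 21.82 V.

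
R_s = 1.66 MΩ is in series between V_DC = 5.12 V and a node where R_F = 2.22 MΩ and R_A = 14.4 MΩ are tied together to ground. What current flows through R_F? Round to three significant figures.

I ≈ 1.24 µA

Combine the parallel branches: R_p = (1/2.22 + 1/14.4)⁻¹ = 1.923 MΩ.
V_A = 5.12 × 1.923/3.583 = 2.748 V.
Branch current I = V_A/R_F = 2.748/2.22 = 1.238 µA.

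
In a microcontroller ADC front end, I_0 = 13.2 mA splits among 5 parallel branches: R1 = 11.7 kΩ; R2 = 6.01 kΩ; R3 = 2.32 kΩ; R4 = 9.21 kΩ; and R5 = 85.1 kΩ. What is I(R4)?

I ≈ 1.78 mA

Conductances: ΣG = 1/11.7 + 1/6.01 + 1/2.32 + 1/9.21 + 1/85.1 = 0.8032 (1/kΩ).
R4 takes the fraction G_k/ΣG = 0.1086/0.8032 = 0.1352, so I = 13.2 × 0.1352 = 1.784 mA.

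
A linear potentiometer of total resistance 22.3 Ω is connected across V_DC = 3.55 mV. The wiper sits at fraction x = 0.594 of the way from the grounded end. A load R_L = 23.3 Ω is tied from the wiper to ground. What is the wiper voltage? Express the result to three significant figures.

Lower segment x·R_p = 13.25 Ω; upper segment (1−x)·R_p = 9.054 Ω.
R_L loads the lower segment: effective lower R = 8.445 Ω.
Then V_out = V_DC · 8.445/(9.054 + 8.445) = 1.713 mV.

V_out ≈ 1.71 mV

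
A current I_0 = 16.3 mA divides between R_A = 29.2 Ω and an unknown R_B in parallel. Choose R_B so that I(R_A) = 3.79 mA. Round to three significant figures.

Two-branch current divider: I_A = I_0 · R_B/(R_A + R_B).
With f = 0.2325, R_B = R_A · f/(1−f) = 29.2 × 0.3030 = 8.846 Ω.

R_B ≈ 8.85 Ω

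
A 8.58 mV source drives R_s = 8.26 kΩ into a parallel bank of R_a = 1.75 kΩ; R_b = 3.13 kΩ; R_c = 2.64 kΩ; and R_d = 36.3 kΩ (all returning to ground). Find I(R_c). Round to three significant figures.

I ≈ 0.277 µA

Combine the parallel branches: R_p = (1/1.75 + 1/3.13 + 1/2.64 + 1/36.3)⁻¹ = 0.7709 kΩ.
Node voltage V_A = V_CC · R_p/(R_s + R_p) = 8.58 × 0.08536 = 0.7324 mV.
I(R_c) = V_A / R_c = 0.7324/2.64 = 0.2774 µA.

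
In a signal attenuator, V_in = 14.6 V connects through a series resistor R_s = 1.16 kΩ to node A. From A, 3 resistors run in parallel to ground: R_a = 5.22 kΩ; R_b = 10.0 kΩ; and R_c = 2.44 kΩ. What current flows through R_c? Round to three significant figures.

Equivalent of the parallel group: R_p = 1.426 kΩ.
Node voltage V_A = V_in · R_p/(R_s + R_p) = 14.6 × 0.5514 = 8.050 V.
I(R_c) = V_A / R_c = 8.050/2.44 = 3.299 mA.

I ≈ 3.30 mA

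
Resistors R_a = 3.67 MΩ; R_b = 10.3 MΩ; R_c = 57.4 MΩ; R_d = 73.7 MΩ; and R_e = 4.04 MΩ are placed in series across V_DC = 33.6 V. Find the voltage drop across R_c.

V ≈ 12.9 V

ΣR = 3.67 + 10.3 + 57.4 + 73.7 + 4.04 = 149.1 MΩ.
By the voltage-divider rule, V = 33.6 × 57.40/149.1 = 12.93 V.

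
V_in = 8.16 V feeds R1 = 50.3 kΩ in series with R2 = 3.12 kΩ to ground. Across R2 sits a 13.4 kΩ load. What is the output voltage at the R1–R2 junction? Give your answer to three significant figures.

V_out ≈ 0.391 V

The load sits in parallel with R2, giving an effective lower resistance R2' = R2·R_L/(R2+R_L) = 2.531 kΩ.
Now apply the divider: V_out = 8.16 × 0.04790 = 0.3909 V.
(Unloaded it would be 0.477 V; the load pulls it down.)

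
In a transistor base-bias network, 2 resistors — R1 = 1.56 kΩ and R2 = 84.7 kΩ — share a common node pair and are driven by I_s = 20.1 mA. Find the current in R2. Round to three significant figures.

I ≈ 0.364 mA

With just two branches, the current splits inversely with resistance.
So I = 20.1 × 1.56/86.26 = 0.3635 mA.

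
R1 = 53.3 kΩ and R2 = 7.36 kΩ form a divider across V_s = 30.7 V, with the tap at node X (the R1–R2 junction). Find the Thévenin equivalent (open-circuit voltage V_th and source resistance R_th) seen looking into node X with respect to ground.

With X open, the divider is unloaded: V_th = 30.7 × 7.36/60.66 = 3.725 V.
With V_s suppressed (replaced by a short), R_th = R1 ‖ R2 = (53.30 × 7.36)/(53.30 + 7.36) = 6.467 kΩ.

V_th ≈ 3.72 V, R_th ≈ 6.47 kΩ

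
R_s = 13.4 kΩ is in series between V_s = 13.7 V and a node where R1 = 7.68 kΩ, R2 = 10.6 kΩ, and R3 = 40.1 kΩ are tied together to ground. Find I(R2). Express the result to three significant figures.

Equivalent of the parallel group: R_p = 4.008 kΩ.
V_A = 13.7 × 4.008/17.41 = 3.154 V.
Branch current I = V_A/R2 = 3.154/10.6 = 0.2976 mA.

I ≈ 0.298 mA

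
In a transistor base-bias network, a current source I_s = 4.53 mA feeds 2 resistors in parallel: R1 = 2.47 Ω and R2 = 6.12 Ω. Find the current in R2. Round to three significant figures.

I ≈ 1.30 mA

With just two branches, the current splits inversely with resistance.
I(R2) = 4.53 × 2.47/(2.47 + 6.12) = 4.53 × 0.2875 = 1.303 mA.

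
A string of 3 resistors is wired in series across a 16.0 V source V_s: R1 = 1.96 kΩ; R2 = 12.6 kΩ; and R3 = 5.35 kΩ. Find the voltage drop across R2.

Total series resistance ΣR = 1.96 + 12.6 + 5.35 = 19.91 kΩ.
V = V_s · R/ΣR = 16.0 × 0.6328 = 10.13 V.

V ≈ 10.1 V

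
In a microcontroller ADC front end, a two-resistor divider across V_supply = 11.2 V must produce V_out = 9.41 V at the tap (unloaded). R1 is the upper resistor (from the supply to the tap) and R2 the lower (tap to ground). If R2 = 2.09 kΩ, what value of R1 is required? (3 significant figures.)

The divider ratio is R2/(R1+R2) = 9.41/11.2 = 0.8402.
So R1 = R2 · (V_supply/V_out − 1) = 2.09 × (11.2/9.41 − 1) = 2.09 × 0.1902 = 0.3976 kΩ.

R1 ≈ 0.398 kΩ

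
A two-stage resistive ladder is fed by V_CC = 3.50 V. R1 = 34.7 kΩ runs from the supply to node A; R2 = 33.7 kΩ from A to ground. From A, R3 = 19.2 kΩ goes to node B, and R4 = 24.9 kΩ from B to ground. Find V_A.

V_A ≈ 1.24 V

The second stage (R3 + R4 = 44.10 kΩ) loads node A in parallel with R2.
Effective lower resistance at A: R2 ‖ 44.10 = 19.10 kΩ.
First divider: V_A = V_CC · 19.10/(34.7 + 19.10) = 1.243 V.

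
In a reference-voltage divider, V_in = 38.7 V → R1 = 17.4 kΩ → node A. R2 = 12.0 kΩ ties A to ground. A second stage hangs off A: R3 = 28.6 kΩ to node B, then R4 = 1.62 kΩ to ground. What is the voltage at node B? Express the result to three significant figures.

V_B ≈ 0.686 V

Node A sees R2 in parallel with the series input of stage 2, R3 + R4 = 30.22 kΩ.
Effective lower resistance at A: R2 ‖ 30.22 = 8.589 kΩ.
So V_A = 38.7 × 0.3305 = 12.79 V.
Stage 2 is unloaded, so V_B = V_A · R4/(R3+R4) = 12.79 × 1.62/30.22 = 0.6856 V.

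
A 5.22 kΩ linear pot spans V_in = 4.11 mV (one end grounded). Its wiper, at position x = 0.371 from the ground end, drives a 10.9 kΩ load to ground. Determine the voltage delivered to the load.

V_out ≈ 1.37 mV

Split the track: R_lower = x·R_p = 1.937 kΩ, R_upper = (1−x)·R_p = 3.283 kΩ.
Lower segment in parallel with the load: 1.937 ‖ 10.9 = 1.644 kΩ.
Then V_out = V_in · 1.644/(3.283 + 1.644) = 1.372 mV.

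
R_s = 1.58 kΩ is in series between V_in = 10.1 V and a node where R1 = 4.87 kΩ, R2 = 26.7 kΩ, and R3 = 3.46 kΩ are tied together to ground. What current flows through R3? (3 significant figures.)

I ≈ 1.59 mA

Equivalent of the parallel group: R_p = 1.880 kΩ.
V_A = 10.1 × 1.880/3.460 = 5.488 V.
Branch current I = V_A/R3 = 5.488/3.46 = 1.586 mA.
(Check via current divider: I_total = 2.919 mA; share G_k/ΣG = 0.5435 → same result.)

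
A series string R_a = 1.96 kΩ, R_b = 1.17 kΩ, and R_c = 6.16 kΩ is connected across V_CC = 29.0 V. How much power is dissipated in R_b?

The common current is I = 29.0/9.290 = 3.122 mA.
P(R_b) = I²·R_b = (3.122)² × 1.17 = 11.40 mW.

P ≈ 11.4 mW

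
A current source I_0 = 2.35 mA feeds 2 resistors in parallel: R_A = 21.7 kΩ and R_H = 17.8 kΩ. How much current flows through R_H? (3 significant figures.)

With just two branches, the current splits inversely with resistance.
So I = 2.35 × 21.7/39.50 = 1.291 mA.

I ≈ 1.29 mA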